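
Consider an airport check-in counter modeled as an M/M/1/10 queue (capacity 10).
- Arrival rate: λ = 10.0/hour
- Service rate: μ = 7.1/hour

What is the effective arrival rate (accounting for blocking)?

ρ = λ/μ = 10.0/7.1 = 1.40845
P₀ = (1-ρ)/(1-ρ^(K+1)) = (1-1.40845)/(1-1.40845^11) = -0.40845/-42.2669 = 0.009664
P_K = P₀×ρ^K = 0.009664 × 1.40845^10 = 0.009664 × 30.7195 = 0.2969
λ_eff = λ(1-P_K) = 10.0 × (1 - 0.29686) = 10.0 × 0.70314 = 7.0314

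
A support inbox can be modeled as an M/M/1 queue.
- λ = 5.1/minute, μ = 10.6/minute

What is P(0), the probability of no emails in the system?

ρ = λ/μ = 5.1/10.6 = 0.4811
P(0) = 1 - ρ = 1 - 0.4811 = 0.5189
The server is idle 51.89% of the time.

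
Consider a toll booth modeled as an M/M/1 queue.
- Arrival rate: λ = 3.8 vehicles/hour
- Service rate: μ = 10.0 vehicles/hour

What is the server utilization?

Server utilization: ρ = λ/μ
ρ = 3.8/10.0 = 0.3800
The server is busy 38.00% of the time.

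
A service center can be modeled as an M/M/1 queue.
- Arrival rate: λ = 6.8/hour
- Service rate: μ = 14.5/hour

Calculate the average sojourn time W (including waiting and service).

First, compute utilization: ρ = λ/μ = 6.8/14.5 = 0.4690
For M/M/1: W = 1/(μ-λ)
W = 1/(14.5-6.8) = 1/7.70
W = 0.1299 hours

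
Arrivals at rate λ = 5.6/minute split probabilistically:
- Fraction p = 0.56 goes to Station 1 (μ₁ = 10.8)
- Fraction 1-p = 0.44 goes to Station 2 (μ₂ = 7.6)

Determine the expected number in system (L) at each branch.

Effective rates: λ₁ = 5.6×0.56 = 3.136, λ₂ = 5.6×0.44 = 2.464
Station 1: ρ₁ = 3.136/10.8 = 0.2904, L₁ = ρ₁/(1-ρ₁) = 0.2904/(1-0.2904) = 0.4092
Station 2: ρ₂ = 2.464/7.6 = 0.324211, L₂ = ρ₂/(1-ρ₂) = 0.324211/(1-0.324211) = 0.4798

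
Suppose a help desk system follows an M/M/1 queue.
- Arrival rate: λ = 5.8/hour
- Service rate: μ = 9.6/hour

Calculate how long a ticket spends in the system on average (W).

First, compute utilization: ρ = λ/μ = 5.8/9.6 = 0.6042
For M/M/1: W = 1/(μ-λ)
W = 1/(9.6-5.8) = 1/3.80
W = 0.2632 hours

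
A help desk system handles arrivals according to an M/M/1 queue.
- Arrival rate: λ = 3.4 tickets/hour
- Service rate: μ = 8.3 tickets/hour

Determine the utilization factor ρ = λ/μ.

Server utilization: ρ = λ/μ
ρ = 3.4/8.3 = 0.4096
The server is busy 40.96% of the time.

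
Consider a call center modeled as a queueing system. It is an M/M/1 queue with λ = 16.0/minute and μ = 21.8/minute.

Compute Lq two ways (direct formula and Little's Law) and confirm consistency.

Method 1 (direct): Lq = λ²/(μ(μ-λ)) = 256.00/(21.8 × 5.80) = 2.0247

Method 2 (Little's Law):
W = 1/(μ-λ) = 1/5.80 = 0.172414
Wq = W - 1/μ = 0.172414 - 0.0458716 = 0.126542
Lq = λWq = 16.0 × 0.126542 = 2.0247 ✔ (matches Method 1)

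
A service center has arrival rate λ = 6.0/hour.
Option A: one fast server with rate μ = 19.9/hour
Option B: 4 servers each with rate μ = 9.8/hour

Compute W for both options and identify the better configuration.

Option A: single server μ = 19.9 (M/M/1)
  ρ_A = 6.0/19.9 = 0.3015
  W_A = 1/(μ-λ) = 1/(19.9-6.0) = 1/13.90 = 0.07194

Option B: 4 servers μ = 9.8 (M/M/4)
  ρ_B = λ/(cμ) = 6.0/(4×9.8) = 0.1531
  Offered load a = λ/μ = cρ = 6.0/9.8 = 0.6122
  P₀ = [ Σₙ₌₀^3 aⁿ/n! + a^4/(4!(1-ρ)) ]⁻¹
  Σ = a^0/0! + a^1/1! + a^2/2! + a^3/3! = 1.0000 + 0.61224 + 0.18742 + 0.038249 = 1.8379
  a^4/(4!(1-ρ)) = 0.14051/(24 × 0.84694) = 0.006913
  P₀ = 1/(1.8379 + 0.006913) = 0.5421
  Lq = P₀·a^4·ρ / (4!(1-ρ)²) = 0.54206 × 0.14051 × 0.15306 / (24 × 0.71731) = 0.0006772
  Wq_B = Lq/λ = 0.00067717/6.0 = 0.00011286
  W_B = Wq_B + 1/μ = 0.00011286 + 0.10204 = 0.1022

Since W_A = 0.07194 < W_B = 0.1022, Option A (single fast server) has the shorter time in system.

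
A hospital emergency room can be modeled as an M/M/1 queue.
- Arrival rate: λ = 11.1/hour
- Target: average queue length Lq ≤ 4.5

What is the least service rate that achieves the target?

For M/M/1: Lq = λ²/(μ(μ-λ))
Need Lq ≤ 4.5, i.e. μ(μ-λ) ≥ λ²/4.5
μ² - 11.1μ - 123.21/4.5 ≥ 0  →  μ² - 11.1μ - 27.3800 ≥ 0
Quadratic formula (positive root): μ = [λ + √(λ² + 4×27.3800)]/2
Discriminant: 123.21 + 4×27.3800 = 232.7300, √232.7300 = 15.2555
μ ≥ (11.1 + 15.2555)/2 = 13.1777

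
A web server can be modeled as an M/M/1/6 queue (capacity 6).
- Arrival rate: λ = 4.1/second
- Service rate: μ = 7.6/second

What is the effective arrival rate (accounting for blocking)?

ρ = λ/μ = 4.1/7.6 = 0.539474
P₀ = (1-ρ)/(1-ρ^(K+1)) = (1-0.539474)/(1-0.539474^7) = 0.4605/0.9867 = 0.4667
P_K = P₀×ρ^K = 0.466733 × 0.539474^6 = 0.466733 × 0.0246504 = 0.01151
λ_eff = λ(1-P_K) = 4.1 × (1 - 0.01151) = 4.1 × 0.9885 = 4.0528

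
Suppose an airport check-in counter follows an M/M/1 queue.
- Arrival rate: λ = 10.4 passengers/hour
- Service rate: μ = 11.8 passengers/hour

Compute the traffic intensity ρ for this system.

Server utilization: ρ = λ/μ
ρ = 10.4/11.8 = 0.8814
The server is busy 88.14% of the time.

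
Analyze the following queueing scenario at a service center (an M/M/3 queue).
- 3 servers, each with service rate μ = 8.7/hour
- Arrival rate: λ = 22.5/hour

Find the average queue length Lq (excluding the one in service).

Traffic intensity: ρ = λ/(cμ) = 22.5/(3×8.7) = 0.8621
Since ρ = 0.8621 < 1, system is stable.
Offered load a = λ/μ = cρ = 22.5/8.7 = 2.5862
P₀ = [ Σₙ₌₀^2 aⁿ/n! + a^3/(3!(1-ρ)) ]⁻¹
Σ = a^0/0! + a^1/1! + a^2/2! = 1.0000 + 2.5862 + 3.3442 = 6.9304
a^3/(3!(1-ρ)) = 17.2978/(6 × 0.137931) = 20.9015
P₀ = 1/(6.9304 + 20.9015) = 0.03593
Lq = P₀·a^3·ρ / (3!(1-ρ)²) = 0.035930 × 17.2978 × 0.86207 / (6 × 0.019025) = 4.6937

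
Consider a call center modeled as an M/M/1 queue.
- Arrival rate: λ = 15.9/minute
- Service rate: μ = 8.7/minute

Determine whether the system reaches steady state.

Stability requires ρ = λ/(cμ) < 1
ρ = 15.9/(1 × 8.7) = 15.9/8.70 = 1.8276
Since 1.8276 ≥ 1, the system is UNSTABLE.
Queue grows without bound. Need μ > λ = 15.9.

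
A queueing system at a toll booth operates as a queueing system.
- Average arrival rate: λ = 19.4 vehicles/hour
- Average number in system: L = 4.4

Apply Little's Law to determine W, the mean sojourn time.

Little's Law: L = λW, so W = L/λ
W = 4.4/19.4 = 0.2268 hours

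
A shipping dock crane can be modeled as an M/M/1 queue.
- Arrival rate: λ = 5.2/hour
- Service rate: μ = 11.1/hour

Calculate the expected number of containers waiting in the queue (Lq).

ρ = λ/μ = 5.2/11.1 = 0.4685
For M/M/1: Lq = λ²/(μ(μ-λ))
Lq = 27.04/(11.1 × 5.90)
Lq = 0.4129 containers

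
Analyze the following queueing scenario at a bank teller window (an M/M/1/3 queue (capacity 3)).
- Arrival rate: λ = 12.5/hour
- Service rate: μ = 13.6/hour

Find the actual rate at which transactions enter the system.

ρ = λ/μ = 12.5/13.6 = 0.9191
P₀ = (1-ρ)/(1-ρ^(K+1)) = (1-0.9191)/(1-0.9191^4) = 0.08090/0.2864 = 0.2825
P_K = P₀×ρ^K = 0.2825 × 0.9191^3 = 0.2825 × 0.7764 = 0.2193
λ_eff = λ(1-P_K) = 12.5 × (1 - 0.21931) = 12.5 × 0.78069 = 9.7586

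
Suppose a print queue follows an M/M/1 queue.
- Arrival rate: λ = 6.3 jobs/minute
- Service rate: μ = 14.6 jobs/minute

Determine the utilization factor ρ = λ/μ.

Server utilization: ρ = λ/μ
ρ = 6.3/14.6 = 0.4315
The server is busy 43.15% of the time.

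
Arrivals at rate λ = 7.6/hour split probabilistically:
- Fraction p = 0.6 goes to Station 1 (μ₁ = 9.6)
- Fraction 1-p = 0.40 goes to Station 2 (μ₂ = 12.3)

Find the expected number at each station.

Effective rates: λ₁ = 7.6×0.6 = 4.56, λ₂ = 7.6×0.40 = 3.04
Station 1: ρ₁ = 4.56/9.6 = 0.4750, L₁ = ρ₁/(1-ρ₁) = 0.4750/(1-0.4750) = 0.9048
Station 2: ρ₂ = 3.04/12.3 = 0.24715, L₂ = ρ₂/(1-ρ₂) = 0.24715/(1-0.24715) = 0.3283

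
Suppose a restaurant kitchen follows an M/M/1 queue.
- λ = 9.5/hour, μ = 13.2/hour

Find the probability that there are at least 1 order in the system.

ρ = λ/μ = 9.5/13.2 = 0.7197
P(N ≥ n) = ρⁿ
P(N ≥ 1) = 0.7197^1
P(N ≥ 1) = 0.7197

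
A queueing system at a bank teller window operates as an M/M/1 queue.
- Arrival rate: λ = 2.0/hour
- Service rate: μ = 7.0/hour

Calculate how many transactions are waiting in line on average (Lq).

ρ = λ/μ = 2.0/7.0 = 0.2857
For M/M/1: Lq = λ²/(μ(μ-λ))
Lq = 4.00/(7.0 × 5.00)
Lq = 0.1143 transactions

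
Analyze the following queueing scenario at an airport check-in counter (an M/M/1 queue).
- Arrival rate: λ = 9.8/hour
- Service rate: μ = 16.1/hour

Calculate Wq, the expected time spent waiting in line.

First, compute utilization: ρ = λ/μ = 9.8/16.1 = 0.6087
For M/M/1: Wq = λ/(μ(μ-λ))
Wq = 9.8/(16.1 × (16.1-9.8))
Wq = 9.8/(16.1 × 6.30)
Wq = 0.09662 hours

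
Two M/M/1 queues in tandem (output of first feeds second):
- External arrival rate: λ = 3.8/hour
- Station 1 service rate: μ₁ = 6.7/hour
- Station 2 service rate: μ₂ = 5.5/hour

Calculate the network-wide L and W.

By Jackson's theorem, each station behaves as independent M/M/1.
Station 1: ρ₁ = 3.8/6.7 = 0.5672, L₁ = ρ₁/(1-ρ₁) = λ/(μ₁-λ) = 3.8/2.90 = 1.3103
Station 2: ρ₂ = 3.8/5.5 = 0.6909, L₂ = ρ₂/(1-ρ₂) = λ/(μ₂-λ) = 3.8/1.70 = 2.2353
Total: L = L₁ + L₂ = 1.3103 + 2.2353 = 3.5456
W = L/λ = 3.5456/3.8 = 0.9331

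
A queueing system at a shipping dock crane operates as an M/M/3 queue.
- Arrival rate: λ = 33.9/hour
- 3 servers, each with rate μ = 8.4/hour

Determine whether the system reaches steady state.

Stability requires ρ = λ/(cμ) < 1
ρ = 33.9/(3 × 8.4) = 33.9/25.20 = 1.3452
Since 1.3452 ≥ 1, the system is UNSTABLE.
Need c > λ/μ = 33.9/8.4 = 4.04.
Minimum servers needed: c = 5.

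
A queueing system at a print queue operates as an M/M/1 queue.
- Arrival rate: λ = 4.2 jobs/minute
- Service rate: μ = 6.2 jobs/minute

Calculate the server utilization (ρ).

Server utilization: ρ = λ/μ
ρ = 4.2/6.2 = 0.6774
The server is busy 67.74% of the time.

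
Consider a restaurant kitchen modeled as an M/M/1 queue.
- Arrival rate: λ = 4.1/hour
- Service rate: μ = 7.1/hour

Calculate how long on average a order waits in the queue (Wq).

First, compute utilization: ρ = λ/μ = 4.1/7.1 = 0.5775
For M/M/1: Wq = λ/(μ(μ-λ))
Wq = 4.1/(7.1 × (7.1-4.1))
Wq = 4.1/(7.1 × 3.00)
Wq = 0.1925 hours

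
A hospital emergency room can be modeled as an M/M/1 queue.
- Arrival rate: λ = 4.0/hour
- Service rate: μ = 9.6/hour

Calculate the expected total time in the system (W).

First, compute utilization: ρ = λ/μ = 4.0/9.6 = 0.4167
For M/M/1: W = 1/(μ-λ)
W = 1/(9.6-4.0) = 1/5.60
W = 0.1786 hours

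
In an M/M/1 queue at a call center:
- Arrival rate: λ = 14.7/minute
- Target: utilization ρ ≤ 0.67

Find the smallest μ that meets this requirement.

ρ = λ/μ, so μ = λ/ρ
μ ≥ 14.7/0.67 = 21.9403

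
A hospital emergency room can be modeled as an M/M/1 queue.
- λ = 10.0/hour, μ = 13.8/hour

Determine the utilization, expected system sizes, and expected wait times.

Step 1: ρ = λ/μ = 10.0/13.8 = 0.7246
Step 2: L = λ/(μ-λ) = 10.0/3.80 = 2.6316
Step 3: Lq = λ²/(μ(μ-λ)) = 100.00/(13.8×3.80) = 1.9069
Step 4: W = 1/(μ-λ) = 1/3.80 = 0.26316
Step 5: Wq = λ/(μ(μ-λ)) = 10.0/(13.8×3.80) = 0.1907
Step 6: P(0) = 1-ρ = 0.2754
Verify: L = λW = 10.0×0.26316 = 2.6316 ✔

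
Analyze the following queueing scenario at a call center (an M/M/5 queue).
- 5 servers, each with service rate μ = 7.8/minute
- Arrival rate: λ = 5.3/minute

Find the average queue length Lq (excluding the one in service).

Traffic intensity: ρ = λ/(cμ) = 5.3/(5×7.8) = 0.1359
Since ρ = 0.1359 < 1, system is stable.
Offered load a = λ/μ = cρ = 5.3/7.8 = 0.6795
P₀ = [ Σₙ₌₀^4 aⁿ/n! + a^5/(5!(1-ρ)) ]⁻¹
Σ = a^0/0! + a^1/1! + a^2/2! + a^3/3! + a^4/4! = 1.0000 + 0.67949 + 0.23085 + 0.052287 + 0.0088821 = 1.9715
a^5/(5!(1-ρ)) = 0.14485/(120 × 0.86410) = 0.001397
P₀ = 1/(1.9715 + 0.001397) = 0.5069
Lq = P₀·a^5·ρ / (5!(1-ρ)²) = 0.50687 × 0.14485 × 0.13590 / (120 × 0.74667) = 0.0001114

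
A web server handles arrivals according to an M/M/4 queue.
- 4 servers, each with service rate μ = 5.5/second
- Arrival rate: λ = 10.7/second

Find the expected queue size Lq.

Traffic intensity: ρ = λ/(cμ) = 10.7/(4×5.5) = 0.4864
Since ρ = 0.4864 < 1, system is stable.
Offered load a = λ/μ = cρ = 10.7/5.5 = 1.9455
P₀ = [ Σₙ₌₀^3 aⁿ/n! + a^4/(4!(1-ρ)) ]⁻¹
Σ = a^0/0! + a^1/1! + a^2/2! + a^3/3! = 1.00000 + 1.94545 + 1.89240 + 1.22719 = 6.0650
a^4/(4!(1-ρ)) = 14.3247/(24 × 0.51364) = 1.1620
P₀ = 1/(6.0650 + 1.1620) = 0.1384
Lq = P₀·a^4·ρ / (4!(1-ρ)²) = 0.1384 × 14.3247 × 0.4864 / (24 × 0.2638) = 0.1523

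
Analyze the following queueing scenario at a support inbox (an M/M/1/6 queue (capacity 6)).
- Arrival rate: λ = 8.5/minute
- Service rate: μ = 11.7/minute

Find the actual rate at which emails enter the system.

ρ = λ/μ = 8.5/11.7 = 0.7265
P₀ = (1-ρ)/(1-ρ^(K+1)) = (1-0.7265)/(1-0.7265^7) = 0.2735/0.8932 = 0.3062
P_K = P₀×ρ^K = 0.30621 × 0.7265^6 = 0.30621 × 0.14703 = 0.04502
λ_eff = λ(1-P_K) = 8.5 × (1 - 0.04502) = 8.5 × 0.95498 = 8.1173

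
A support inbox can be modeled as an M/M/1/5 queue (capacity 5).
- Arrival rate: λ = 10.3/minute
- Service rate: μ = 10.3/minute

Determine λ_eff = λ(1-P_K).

ρ = λ/μ = 10.3/10.3 = 1 exactly.
With ρ = 1 the usual (1-ρ)/(1-ρ^(K+1)) form is 0/0; instead every state 0..K is equally likely.
P₀ = 1/(K+1) = 1/6 = 0.1667
P_K = P₀×ρ^K = P₀ = 0.1667
λ_eff = λ(1-P_K) = 10.3 × (1 - 0.16667) = 10.3 × 0.83333 = 8.5833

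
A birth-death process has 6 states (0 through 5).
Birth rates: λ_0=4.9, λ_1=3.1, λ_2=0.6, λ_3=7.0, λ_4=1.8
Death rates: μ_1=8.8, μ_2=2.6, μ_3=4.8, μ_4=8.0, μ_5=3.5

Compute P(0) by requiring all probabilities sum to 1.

Ratios P(n)/P(0) = (λ₀···λₙ₋₁)/(μ₁···μₙ):
P(1)/P(0) = (4.9)/(8.8) = 0.55682
P(2)/P(0) = (4.9×3.1)/(8.8×2.6) = 0.66390
P(3)/P(0) = (4.9×3.1×0.6)/(8.8×2.6×4.8) = 0.082987
P(4)/P(0) = (4.9×3.1×0.6×7.0)/(8.8×2.6×4.8×8.0) = 0.072614
P(5)/P(0) = (4.9×3.1×0.6×7.0×1.8)/(8.8×2.6×4.8×8.0×3.5) = 0.037344

Normalization: ∑ P(n) = 1
P(0) × (1.0000 + 0.55682 + 0.66390 + 0.082987 + 0.072614 + 0.037344) = 1
P(0) × 2.4137 = 1
P(0) = 1/2.4137 = 0.4143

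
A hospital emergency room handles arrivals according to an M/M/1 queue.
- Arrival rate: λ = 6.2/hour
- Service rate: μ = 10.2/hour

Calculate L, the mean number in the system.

ρ = λ/μ = 6.2/10.2 = 0.6078
For M/M/1: L = λ/(μ-λ)
L = 6.2/(10.2-6.2) = 6.2/4.00
L = 1.5500 patients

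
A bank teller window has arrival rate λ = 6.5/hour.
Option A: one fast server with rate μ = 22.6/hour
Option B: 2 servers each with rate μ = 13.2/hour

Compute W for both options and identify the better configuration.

Option A: single server μ = 22.6 (M/M/1)
  ρ_A = 6.5/22.6 = 0.2876
  W_A = 1/(μ-λ) = 1/(22.6-6.5) = 1/16.10 = 0.06211

Option B: 2 servers μ = 13.2 (M/M/2)
  ρ_B = λ/(cμ) = 6.5/(2×13.2) = 0.2462
  Offered load a = λ/μ = cρ = 6.5/13.2 = 0.4924
  P₀ = [ Σₙ₌₀^1 aⁿ/n! + a^2/(2!(1-ρ)) ]⁻¹
  Σ = a^0/0! + a^1/1! = 1.0000 + 0.4924 = 1.4924
  a^2/(2!(1-ρ)) = 0.24248/(2 × 0.75379) = 0.1608
  P₀ = 1/(1.4924 + 0.1608) = 0.6049
  Lq = P₀·a^2·ρ / (2!(1-ρ)²) = 0.6049 × 0.2425 × 0.2462 / (2 × 0.5682) = 0.03178
  Wq_B = Lq/λ = 0.03178/6.5 = 0.004889
  W_B = Wq_B + 1/μ = 0.004889 + 0.07576 = 0.08065

Since W_A = 0.06211 < W_B = 0.08065, Option A (single fast server) has the shorter time in system.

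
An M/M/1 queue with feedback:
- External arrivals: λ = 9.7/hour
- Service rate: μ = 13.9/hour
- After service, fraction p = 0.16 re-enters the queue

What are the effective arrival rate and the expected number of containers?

Effective arrival rate: λ_eff = λ/(1-p) = 9.7/(1-0.16) = 9.7/0.84 = 11.54762
ρ = λ_eff/μ = 11.54762/13.9 = 0.830764
L = ρ/(1-ρ) = 0.830764/(1-0.830764) = 4.9089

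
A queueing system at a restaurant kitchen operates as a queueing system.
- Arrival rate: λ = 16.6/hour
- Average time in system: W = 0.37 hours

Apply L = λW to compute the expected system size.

Little's Law: L = λW
L = 16.6 × 0.37 = 6.1420 orders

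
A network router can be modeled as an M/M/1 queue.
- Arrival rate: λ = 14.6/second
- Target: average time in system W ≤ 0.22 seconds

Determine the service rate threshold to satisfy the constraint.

For M/M/1: W = 1/(μ-λ)
Need W ≤ 0.22, so 1/(μ-λ) ≤ 0.22
μ - λ ≥ 1/0.22 = 4.5455
μ ≥ 14.6 + 4.5455 = 19.1455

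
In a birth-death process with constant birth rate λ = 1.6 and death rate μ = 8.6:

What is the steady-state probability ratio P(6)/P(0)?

For constant rates: P(n)/P(0) = (λ/μ)^n
P(6)/P(0) = (1.6/8.6)^6 = 0.18605^6 = 0.00004147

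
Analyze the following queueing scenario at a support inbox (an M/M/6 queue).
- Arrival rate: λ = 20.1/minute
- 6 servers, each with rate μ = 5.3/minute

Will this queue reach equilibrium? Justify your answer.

Stability requires ρ = λ/(cμ) < 1
ρ = 20.1/(6 × 5.3) = 20.1/31.80 = 0.6321
Since 0.6321 < 1, the system is STABLE.
The servers are busy 63.21% of the time.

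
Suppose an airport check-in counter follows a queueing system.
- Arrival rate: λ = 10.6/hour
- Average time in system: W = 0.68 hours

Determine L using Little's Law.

Little's Law: L = λW
L = 10.6 × 0.68 = 7.2080 passengers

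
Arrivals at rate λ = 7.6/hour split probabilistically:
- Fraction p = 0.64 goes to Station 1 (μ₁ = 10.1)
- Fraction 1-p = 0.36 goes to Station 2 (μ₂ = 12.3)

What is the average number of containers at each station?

Effective rates: λ₁ = 7.6×0.64 = 4.864, λ₂ = 7.6×0.36 = 2.736
Station 1: ρ₁ = 4.864/10.1 = 0.4816, L₁ = ρ₁/(1-ρ₁) = 0.4816/(1-0.4816) = 0.9290
Station 2: ρ₂ = 2.736/12.3 = 0.22244, L₂ = ρ₂/(1-ρ₂) = 0.22244/(1-0.22244) = 0.2861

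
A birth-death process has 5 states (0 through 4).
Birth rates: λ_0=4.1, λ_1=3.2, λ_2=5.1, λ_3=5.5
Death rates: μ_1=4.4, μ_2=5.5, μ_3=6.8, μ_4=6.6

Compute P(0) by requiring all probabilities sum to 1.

Ratios P(n)/P(0) = (λ₀···λₙ₋₁)/(μ₁···μₙ):
P(1)/P(0) = (4.1)/(4.4) = 0.93182
P(2)/P(0) = (4.1×3.2)/(4.4×5.5) = 0.54215
P(3)/P(0) = (4.1×3.2×5.1)/(4.4×5.5×6.8) = 0.40661
P(4)/P(0) = (4.1×3.2×5.1×5.5)/(4.4×5.5×6.8×6.6) = 0.33884

Normalization: ∑ P(n) = 1
P(0) × (1.0000 + 0.93182 + 0.54215 + 0.40661 + 0.33884) = 1
P(0) × 3.2194 = 1
P(0) = 1/3.2194 = 0.3106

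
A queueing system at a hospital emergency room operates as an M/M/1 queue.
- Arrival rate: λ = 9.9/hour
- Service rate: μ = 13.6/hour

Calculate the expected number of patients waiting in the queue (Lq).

ρ = λ/μ = 9.9/13.6 = 0.7279
For M/M/1: Lq = λ²/(μ(μ-λ))
Lq = 98.01/(13.6 × 3.70)
Lq = 1.9477 patients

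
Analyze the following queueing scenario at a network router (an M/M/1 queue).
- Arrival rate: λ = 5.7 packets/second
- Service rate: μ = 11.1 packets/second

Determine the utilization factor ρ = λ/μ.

Server utilization: ρ = λ/μ
ρ = 5.7/11.1 = 0.5135
The server is busy 51.35% of the time.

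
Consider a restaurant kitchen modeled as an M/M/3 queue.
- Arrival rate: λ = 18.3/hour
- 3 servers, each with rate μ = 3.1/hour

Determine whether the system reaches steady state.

Stability requires ρ = λ/(cμ) < 1
ρ = 18.3/(3 × 3.1) = 18.3/9.30 = 1.9677
Since 1.9677 ≥ 1, the system is UNSTABLE.
Need c > λ/μ = 18.3/3.1 = 5.90.
Minimum servers needed: c = 6.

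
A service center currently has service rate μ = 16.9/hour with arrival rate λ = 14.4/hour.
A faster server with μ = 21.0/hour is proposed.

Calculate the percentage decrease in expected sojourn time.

System 1: ρ₁ = 14.4/16.9 = 0.8521, W₁ = 1/(16.9-14.4) = 0.40000
System 2: ρ₂ = 14.4/21.0 = 0.6857, W₂ = 1/(21.0-14.4) = 0.15152
Improvement: (W₁-W₂)/W₁ = (0.40000-0.15152)/0.40000 = 62.12%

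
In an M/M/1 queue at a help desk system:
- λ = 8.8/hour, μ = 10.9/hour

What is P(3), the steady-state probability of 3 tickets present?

ρ = λ/μ = 8.8/10.9 = 0.8073
P(n) = (1-ρ)ρⁿ
P(3) = (1-0.8073) × 0.8073^3
P(3) = 0.1927 × 0.5261
P(3) = 0.1014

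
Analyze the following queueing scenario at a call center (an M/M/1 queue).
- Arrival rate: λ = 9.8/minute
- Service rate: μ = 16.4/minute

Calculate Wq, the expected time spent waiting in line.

First, compute utilization: ρ = λ/μ = 9.8/16.4 = 0.5976
For M/M/1: Wq = λ/(μ(μ-λ))
Wq = 9.8/(16.4 × (16.4-9.8))
Wq = 9.8/(16.4 × 6.60)
Wq = 0.09054 minutes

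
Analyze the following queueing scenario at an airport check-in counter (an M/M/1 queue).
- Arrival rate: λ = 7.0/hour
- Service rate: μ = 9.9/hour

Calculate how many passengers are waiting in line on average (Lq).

ρ = λ/μ = 7.0/9.9 = 0.7071
For M/M/1: Lq = λ²/(μ(μ-λ))
Lq = 49.00/(9.9 × 2.90)
Lq = 1.7067 passengers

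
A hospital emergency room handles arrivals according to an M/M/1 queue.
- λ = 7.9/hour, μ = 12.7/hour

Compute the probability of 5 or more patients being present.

ρ = λ/μ = 7.9/12.7 = 0.62205
P(N ≥ n) = ρⁿ
P(N ≥ 5) = 0.62205^5
P(N ≥ 5) = 0.09314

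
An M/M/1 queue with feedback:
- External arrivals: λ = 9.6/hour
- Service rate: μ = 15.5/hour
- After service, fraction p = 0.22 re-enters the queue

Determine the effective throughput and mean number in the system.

Effective arrival rate: λ_eff = λ/(1-p) = 9.6/(1-0.22) = 9.6/0.78 = 12.3077
ρ = λ_eff/μ = 12.3077/15.5 = 0.794045
L = ρ/(1-ρ) = 0.794045/(1-0.794045) = 3.8554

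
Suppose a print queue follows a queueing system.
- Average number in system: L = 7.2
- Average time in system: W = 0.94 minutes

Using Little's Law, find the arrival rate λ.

Little's Law: L = λW, so λ = L/W
λ = 7.2/0.94 = 7.6596 jobs/minute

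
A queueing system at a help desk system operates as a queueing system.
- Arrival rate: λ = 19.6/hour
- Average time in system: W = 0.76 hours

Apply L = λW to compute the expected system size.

Little's Law: L = λW
L = 19.6 × 0.76 = 14.8960 tickets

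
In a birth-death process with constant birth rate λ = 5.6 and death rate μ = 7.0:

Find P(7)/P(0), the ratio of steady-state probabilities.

For constant rates: P(n)/P(0) = (λ/μ)^n
P(7)/P(0) = (5.6/7.0)^7 = 0.8000^7 = 0.2097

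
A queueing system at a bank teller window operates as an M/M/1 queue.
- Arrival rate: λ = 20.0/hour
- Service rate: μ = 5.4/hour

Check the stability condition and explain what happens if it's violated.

Stability requires ρ = λ/(cμ) < 1
ρ = 20.0/(1 × 5.4) = 20.0/5.40 = 3.7037
Since 3.7037 ≥ 1, the system is UNSTABLE.
Queue grows without bound. Need μ > λ = 20.0.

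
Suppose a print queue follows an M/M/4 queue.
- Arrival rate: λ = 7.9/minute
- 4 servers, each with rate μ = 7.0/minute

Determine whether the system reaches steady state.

Stability requires ρ = λ/(cμ) < 1
ρ = 7.9/(4 × 7.0) = 7.9/28.00 = 0.2821
Since 0.2821 < 1, the system is STABLE.
The servers are busy 28.21% of the time.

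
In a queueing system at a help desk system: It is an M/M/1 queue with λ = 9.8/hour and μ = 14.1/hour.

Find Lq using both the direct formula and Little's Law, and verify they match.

Method 1 (direct): Lq = λ²/(μ(μ-λ)) = 96.04/(14.1 × 4.30) = 1.5840

Method 2 (Little's Law):
W = 1/(μ-λ) = 1/4.30 = 0.232558
Wq = W - 1/μ = 0.232558 - 0.0709220 = 0.161636
Lq = λWq = 9.8 × 0.161636 = 1.5840 ✔ (matches Method 1)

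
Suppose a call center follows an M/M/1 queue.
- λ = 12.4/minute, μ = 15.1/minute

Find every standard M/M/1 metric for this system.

Step 1: ρ = λ/μ = 12.4/15.1 = 0.8212
Step 2: L = λ/(μ-λ) = 12.4/2.70 = 4.5926
Step 3: Lq = λ²/(μ(μ-λ)) = 153.76/(15.1×2.70) = 3.7714
Step 4: W = 1/(μ-λ) = 1/2.70 = 0.37037
Step 5: Wq = λ/(μ(μ-λ)) = 12.4/(15.1×2.70) = 0.3041
Step 6: P(0) = 1-ρ = 0.1788
Verify: L = λW = 12.4×0.37037 = 4.5926 ✔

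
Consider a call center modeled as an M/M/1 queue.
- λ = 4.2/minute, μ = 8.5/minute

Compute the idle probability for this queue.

ρ = λ/μ = 4.2/8.5 = 0.4941
P(0) = 1 - ρ = 1 - 0.4941 = 0.5059
The server is idle 50.59% of the time.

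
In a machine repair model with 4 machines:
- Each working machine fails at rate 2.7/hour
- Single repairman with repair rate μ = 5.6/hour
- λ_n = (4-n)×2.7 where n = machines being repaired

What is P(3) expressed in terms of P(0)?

P(3)/P(0) = ∏_{i=0}^{3-1} λ_i/μ_{i+1}
= (4-0)×2.7/5.6 × (4-1)×2.7/5.6 × (4-2)×2.7/5.6
= 2.6899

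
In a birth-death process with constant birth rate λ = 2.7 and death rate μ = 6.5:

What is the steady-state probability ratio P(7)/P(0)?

For constant rates: P(n)/P(0) = (λ/μ)^n
P(7)/P(0) = (2.7/6.5)^7 = 0.4154^7 = 0.002134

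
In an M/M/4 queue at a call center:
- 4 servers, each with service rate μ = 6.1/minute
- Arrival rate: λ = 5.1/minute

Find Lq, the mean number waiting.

Traffic intensity: ρ = λ/(cμ) = 5.1/(4×6.1) = 0.2090
Since ρ = 0.2090 < 1, system is stable.
Offered load a = λ/μ = cρ = 5.1/6.1 = 0.8361
P₀ = [ Σₙ₌₀^3 aⁿ/n! + a^4/(4!(1-ρ)) ]⁻¹
Σ = a^0/0! + a^1/1! + a^2/2! + a^3/3! = 1.0000 + 0.8361 + 0.3495 + 0.09740 = 2.2830
a^4/(4!(1-ρ)) = 0.4886/(24 × 0.7910) = 0.02574
P₀ = 1/(2.2830 + 0.02574) = 0.4331
Lq = P₀·a^4·ρ / (4!(1-ρ)²) = 0.43314 × 0.48861 × 0.20902 / (24 × 0.62566) = 0.002946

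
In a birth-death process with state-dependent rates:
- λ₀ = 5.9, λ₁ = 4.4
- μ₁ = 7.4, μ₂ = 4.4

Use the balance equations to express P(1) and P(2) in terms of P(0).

Balance equations:
State 0: λ₀P₀ = μ₁P₁ → P₁ = (λ₀/μ₁)P₀ = (5.9/7.4)P₀ = 0.7973P₀
State 1: P₂ = (λ₀λ₁)/(μ₁μ₂)P₀ = (5.9×4.4)/(7.4×4.4)P₀ = 0.7973P₀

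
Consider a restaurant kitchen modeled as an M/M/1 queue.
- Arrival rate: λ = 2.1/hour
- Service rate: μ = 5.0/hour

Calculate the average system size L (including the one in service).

ρ = λ/μ = 2.1/5.0 = 0.4200
For M/M/1: L = λ/(μ-λ)
L = 2.1/(5.0-2.1) = 2.1/2.90
L = 0.7241 orders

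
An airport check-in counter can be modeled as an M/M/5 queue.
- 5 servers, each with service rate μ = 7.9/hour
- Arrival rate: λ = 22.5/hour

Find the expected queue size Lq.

Traffic intensity: ρ = λ/(cμ) = 22.5/(5×7.9) = 0.5696
Since ρ = 0.5696 < 1, system is stable.
Offered load a = λ/μ = cρ = 22.5/7.9 = 2.8481
P₀ = [ Σₙ₌₀^4 aⁿ/n! + a^5/(5!(1-ρ)) ]⁻¹
Σ = a^0/0! + a^1/1! + a^2/2! + a^3/3! + a^4/4! = 1.00000 + 2.84810 + 4.05584 + 3.85048 + 2.74164 = 14.4961
a^5/(5!(1-ρ)) = 187.4033/(120 × 0.43038) = 3.6286
P₀ = 1/(14.4961 + 3.6286) = 0.05517
Lq = P₀·a^5·ρ / (5!(1-ρ)²) = 0.05517 × 187.4033 × 0.5696 / (120 × 0.1852) = 0.2650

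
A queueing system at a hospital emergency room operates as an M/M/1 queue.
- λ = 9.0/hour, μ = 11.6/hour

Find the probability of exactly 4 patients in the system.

ρ = λ/μ = 9.0/11.6 = 0.7759
P(n) = (1-ρ)ρⁿ
P(4) = (1-0.7759) × 0.7759^4
P(4) = 0.22410 × 0.36243
P(4) = 0.08122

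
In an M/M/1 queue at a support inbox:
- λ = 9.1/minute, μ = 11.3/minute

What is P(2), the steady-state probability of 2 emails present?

ρ = λ/μ = 9.1/11.3 = 0.8053
P(n) = (1-ρ)ρⁿ
P(2) = (1-0.8053) × 0.8053^2
P(2) = 0.1947 × 0.6485
P(2) = 0.1263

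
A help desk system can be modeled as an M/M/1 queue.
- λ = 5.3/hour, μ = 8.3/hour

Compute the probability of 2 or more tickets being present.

ρ = λ/μ = 5.3/8.3 = 0.6386
P(N ≥ n) = ρⁿ
P(N ≥ 2) = 0.6386^2
P(N ≥ 2) = 0.4078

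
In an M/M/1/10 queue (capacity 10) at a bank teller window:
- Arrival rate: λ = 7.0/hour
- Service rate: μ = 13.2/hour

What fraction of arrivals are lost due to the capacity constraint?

ρ = λ/μ = 7.0/13.2 = 0.530303
P₀ = (1-ρ)/(1-ρ^(K+1)) = (1-0.530303)/(1-0.530303^11) = 0.4697/0.9991 = 0.4701
P_K = P₀×ρ^K = 0.4701 × 0.530303^10 = 0.4701 × 0.001759 = 0.0008269
Blocking probability = 0.08269%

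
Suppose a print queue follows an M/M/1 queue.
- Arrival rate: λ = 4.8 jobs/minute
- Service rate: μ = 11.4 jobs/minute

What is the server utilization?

Server utilization: ρ = λ/μ
ρ = 4.8/11.4 = 0.4211
The server is busy 42.11% of the time.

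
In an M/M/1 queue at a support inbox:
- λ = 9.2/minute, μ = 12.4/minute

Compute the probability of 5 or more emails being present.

ρ = λ/μ = 9.2/12.4 = 0.7419
P(N ≥ n) = ρⁿ
P(N ≥ 5) = 0.7419^5
P(N ≥ 5) = 0.2248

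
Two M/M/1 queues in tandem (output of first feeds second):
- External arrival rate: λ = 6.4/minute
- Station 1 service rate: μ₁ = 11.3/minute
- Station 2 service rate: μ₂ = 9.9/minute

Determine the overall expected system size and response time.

By Jackson's theorem, each station behaves as independent M/M/1.
Station 1: ρ₁ = 6.4/11.3 = 0.5664, L₁ = ρ₁/(1-ρ₁) = λ/(μ₁-λ) = 6.4/4.90 = 1.3061
Station 2: ρ₂ = 6.4/9.9 = 0.6465, L₂ = ρ₂/(1-ρ₂) = λ/(μ₂-λ) = 6.4/3.50 = 1.8286
Total: L = L₁ + L₂ = 1.3061 + 1.8286 = 3.1347
W = L/λ = 3.1347/6.4 = 0.4898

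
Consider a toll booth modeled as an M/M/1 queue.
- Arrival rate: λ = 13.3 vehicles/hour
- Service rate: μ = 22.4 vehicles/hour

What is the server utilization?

Server utilization: ρ = λ/μ
ρ = 13.3/22.4 = 0.5938
The server is busy 59.38% of the time.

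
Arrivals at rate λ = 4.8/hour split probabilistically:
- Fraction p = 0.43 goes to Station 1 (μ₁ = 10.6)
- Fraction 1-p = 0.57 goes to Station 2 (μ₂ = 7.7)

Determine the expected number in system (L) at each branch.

Effective rates: λ₁ = 4.8×0.43 = 2.064, λ₂ = 4.8×0.57 = 2.736
Station 1: ρ₁ = 2.064/10.6 = 0.1947, L₁ = ρ₁/(1-ρ₁) = 0.1947/(1-0.1947) = 0.2418
Station 2: ρ₂ = 2.736/7.7 = 0.35532, L₂ = ρ₂/(1-ρ₂) = 0.35532/(1-0.35532) = 0.5512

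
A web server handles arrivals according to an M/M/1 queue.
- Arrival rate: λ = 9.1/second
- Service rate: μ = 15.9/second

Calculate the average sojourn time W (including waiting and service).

First, compute utilization: ρ = λ/μ = 9.1/15.9 = 0.5723
For M/M/1: W = 1/(μ-λ)
W = 1/(15.9-9.1) = 1/6.80
W = 0.1471 seconds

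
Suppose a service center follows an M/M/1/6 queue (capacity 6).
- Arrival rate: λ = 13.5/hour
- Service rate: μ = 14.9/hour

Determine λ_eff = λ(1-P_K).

ρ = λ/μ = 13.5/14.9 = 0.90604
P₀ = (1-ρ)/(1-ρ^(K+1)) = (1-0.90604)/(1-0.90604^7) = 0.09396/0.4988 = 0.1884
P_K = P₀×ρ^K = 0.1884 × 0.90604^6 = 0.1884 × 0.5532 = 0.1042
λ_eff = λ(1-P_K) = 13.5 × (1 - 0.104213) = 13.5 × 0.895787 = 12.0931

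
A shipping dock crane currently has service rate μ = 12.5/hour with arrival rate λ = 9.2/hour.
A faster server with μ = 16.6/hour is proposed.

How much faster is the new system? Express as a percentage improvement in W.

System 1: ρ₁ = 9.2/12.5 = 0.7360, W₁ = 1/(12.5-9.2) = 0.3030
System 2: ρ₂ = 9.2/16.6 = 0.5542, W₂ = 1/(16.6-9.2) = 0.1351
Improvement: (W₁-W₂)/W₁ = (0.3030-0.1351)/0.3030 = 55.41%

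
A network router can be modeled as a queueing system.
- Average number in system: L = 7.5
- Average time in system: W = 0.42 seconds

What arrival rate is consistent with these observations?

Little's Law: L = λW, so λ = L/W
λ = 7.5/0.42 = 17.8571 packets/second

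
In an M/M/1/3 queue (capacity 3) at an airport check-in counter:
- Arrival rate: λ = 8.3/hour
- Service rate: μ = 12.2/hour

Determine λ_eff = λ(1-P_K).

ρ = λ/μ = 8.3/12.2 = 0.68033
P₀ = (1-ρ)/(1-ρ^(K+1)) = (1-0.68033)/(1-0.68033^4) = 0.3197/0.7858 = 0.4068
P_K = P₀×ρ^K = 0.4068 × 0.68033^3 = 0.4068 × 0.3149 = 0.1281
λ_eff = λ(1-P_K) = 8.3 × (1 - 0.128104) = 8.3 × 0.871896 = 7.2367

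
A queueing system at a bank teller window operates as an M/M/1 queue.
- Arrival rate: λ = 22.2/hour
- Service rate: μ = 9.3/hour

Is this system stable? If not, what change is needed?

Stability requires ρ = λ/(cμ) < 1
ρ = 22.2/(1 × 9.3) = 22.2/9.30 = 2.3871
Since 2.3871 ≥ 1, the system is UNSTABLE.
Queue grows without bound. Need μ > λ = 22.2.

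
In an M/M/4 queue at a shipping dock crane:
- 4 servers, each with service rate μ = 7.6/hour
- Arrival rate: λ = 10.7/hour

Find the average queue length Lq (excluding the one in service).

Traffic intensity: ρ = λ/(cμ) = 10.7/(4×7.6) = 0.3520
Since ρ = 0.3520 < 1, system is stable.
Offered load a = λ/μ = cρ = 10.7/7.6 = 1.4079
P₀ = [ Σₙ₌₀^3 aⁿ/n! + a^4/(4!(1-ρ)) ]⁻¹
Σ = a^0/0! + a^1/1! + a^2/2! + a^3/3! = 1.0000 + 1.4079 + 0.9911 + 0.4651 = 3.8641
a^4/(4!(1-ρ)) = 3.9290/(24 × 0.6480) = 0.2526
P₀ = 1/(3.8641 + 0.2526) = 0.2429
Lq = P₀·a^4·ρ / (4!(1-ρ)²) = 0.2429 × 3.9290 × 0.3520 / (24 × 0.4199) = 0.03333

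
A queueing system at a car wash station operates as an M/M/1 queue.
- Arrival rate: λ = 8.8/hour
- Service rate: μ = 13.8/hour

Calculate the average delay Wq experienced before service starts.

First, compute utilization: ρ = λ/μ = 8.8/13.8 = 0.6377
For M/M/1: Wq = λ/(μ(μ-λ))
Wq = 8.8/(13.8 × (13.8-8.8))
Wq = 8.8/(13.8 × 5.00)
Wq = 0.1275 hours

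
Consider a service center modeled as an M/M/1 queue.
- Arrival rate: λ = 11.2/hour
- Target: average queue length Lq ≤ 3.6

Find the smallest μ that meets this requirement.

For M/M/1: Lq = λ²/(μ(μ-λ))
Need Lq ≤ 3.6, i.e. μ(μ-λ) ≥ λ²/3.6
μ² - 11.2μ - 125.44/3.6 ≥ 0  →  μ² - 11.2μ - 34.84444 ≥ 0
Quadratic formula (positive root): μ = [λ + √(λ² + 4×34.84444)]/2
Discriminant: 125.44 + 4×34.84444 = 264.8178, √264.8178 = 16.2732
μ ≥ (11.2 + 16.2732)/2 = 13.7366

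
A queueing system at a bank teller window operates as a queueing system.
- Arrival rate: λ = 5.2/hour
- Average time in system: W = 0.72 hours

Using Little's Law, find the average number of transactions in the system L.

Little's Law: L = λW
L = 5.2 × 0.72 = 3.7440 transactions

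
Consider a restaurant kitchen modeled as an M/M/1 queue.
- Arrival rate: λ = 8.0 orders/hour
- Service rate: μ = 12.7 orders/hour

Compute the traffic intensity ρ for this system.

Server utilization: ρ = λ/μ
ρ = 8.0/12.7 = 0.6299
The server is busy 62.99% of the time.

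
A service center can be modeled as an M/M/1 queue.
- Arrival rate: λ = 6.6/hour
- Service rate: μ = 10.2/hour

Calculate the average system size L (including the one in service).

ρ = λ/μ = 6.6/10.2 = 0.6471
For M/M/1: L = λ/(μ-λ)
L = 6.6/(10.2-6.6) = 6.6/3.60
L = 1.8333 customers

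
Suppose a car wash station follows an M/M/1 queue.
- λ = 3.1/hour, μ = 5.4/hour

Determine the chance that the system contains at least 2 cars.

ρ = λ/μ = 3.1/5.4 = 0.5741
P(N ≥ n) = ρⁿ
P(N ≥ 2) = 0.5741^2
P(N ≥ 2) = 0.3296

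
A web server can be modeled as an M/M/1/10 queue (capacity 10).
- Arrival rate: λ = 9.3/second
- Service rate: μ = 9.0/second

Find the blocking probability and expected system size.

ρ = λ/μ = 9.3/9.0 = 1.03333
P₀ = (1-ρ)/(1-ρ^(K+1)) = (1-1.03333)/(1-1.03333^11) = -0.033330/-0.43427 = 0.07675
P_K = P₀×ρ^K = 0.07675 × 1.03333^10 = 0.07675 × 1.3880 = 0.1065
Blocking probability P_10 = 0.1065 (10.65%)
L = ρ[1 - (K+1)ρ^K + Kρ^(K+1)] / [(1-ρ)(1-ρ^(K+1))]
L = 1.03333 × (1 - 11×1.3880029 + 10×1.4342651) / ((1 - 1.03333) × (1 - 1.4342651)) = 5.3272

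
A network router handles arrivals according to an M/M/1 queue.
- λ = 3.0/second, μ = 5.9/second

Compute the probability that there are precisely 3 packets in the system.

ρ = λ/μ = 3.0/5.9 = 0.5085
P(n) = (1-ρ)ρⁿ
P(3) = (1-0.5085) × 0.5085^3
P(3) = 0.49150 × 0.13148
P(3) = 0.06462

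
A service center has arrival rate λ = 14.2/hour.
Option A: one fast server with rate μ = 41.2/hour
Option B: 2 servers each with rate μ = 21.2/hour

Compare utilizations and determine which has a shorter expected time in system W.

Option A: single server μ = 41.2 (M/M/1)
  ρ_A = 14.2/41.2 = 0.3447
  W_A = 1/(μ-λ) = 1/(41.2-14.2) = 1/27.00 = 0.03704

Option B: 2 servers μ = 21.2 (M/M/2)
  ρ_B = λ/(cμ) = 14.2/(2×21.2) = 0.3349
  Offered load a = λ/μ = cρ = 14.2/21.2 = 0.6698
  P₀ = [ Σₙ₌₀^1 aⁿ/n! + a^2/(2!(1-ρ)) ]⁻¹
  Σ = a^0/0! + a^1/1! = 1.0000 + 0.6698 = 1.6698
  a^2/(2!(1-ρ)) = 0.44865/(2 × 0.66509) = 0.3373
  P₀ = 1/(1.6698 + 0.3373) = 0.4982
  Lq = P₀·a^2·ρ / (2!(1-ρ)²) = 0.49823 × 0.44865 × 0.33491 / (2 × 0.44235) = 0.08462
  Wq_B = Lq/λ = 0.08462/14.2 = 0.005959
  W_B = Wq_B + 1/μ = 0.005959 + 0.04717 = 0.05313

Since W_A = 0.03704 < W_B = 0.05313, Option A (single fast server) has the shorter time in system.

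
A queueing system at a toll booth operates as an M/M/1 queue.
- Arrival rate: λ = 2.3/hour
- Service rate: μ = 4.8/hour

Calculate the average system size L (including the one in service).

ρ = λ/μ = 2.3/4.8 = 0.4792
For M/M/1: L = λ/(μ-λ)
L = 2.3/(4.8-2.3) = 2.3/2.50
L = 0.9200 vehicles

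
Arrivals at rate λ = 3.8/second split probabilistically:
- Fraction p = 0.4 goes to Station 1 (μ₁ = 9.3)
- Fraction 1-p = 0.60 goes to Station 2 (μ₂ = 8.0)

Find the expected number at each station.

Effective rates: λ₁ = 3.8×0.4 = 1.52, λ₂ = 3.8×0.60 = 2.28
Station 1: ρ₁ = 1.52/9.3 = 0.16344, L₁ = ρ₁/(1-ρ₁) = 0.16344/(1-0.16344) = 0.1954
Station 2: ρ₂ = 2.28/8.0 = 0.2850, L₂ = ρ₂/(1-ρ₂) = 0.2850/(1-0.2850) = 0.3986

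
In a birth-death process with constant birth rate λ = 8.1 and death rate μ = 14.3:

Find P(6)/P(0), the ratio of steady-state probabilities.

For constant rates: P(n)/P(0) = (λ/μ)^n
P(6)/P(0) = (8.1/14.3)^6 = 0.56643^6 = 0.03303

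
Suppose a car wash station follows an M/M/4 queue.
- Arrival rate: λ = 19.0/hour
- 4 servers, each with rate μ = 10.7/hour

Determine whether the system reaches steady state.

Stability requires ρ = λ/(cμ) < 1
ρ = 19.0/(4 × 10.7) = 19.0/42.80 = 0.4439
Since 0.4439 < 1, the system is STABLE.
The servers are busy 44.39% of the time.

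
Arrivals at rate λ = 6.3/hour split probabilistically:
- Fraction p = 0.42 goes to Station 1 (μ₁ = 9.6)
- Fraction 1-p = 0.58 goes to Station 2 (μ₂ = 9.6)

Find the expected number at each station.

Effective rates: λ₁ = 6.3×0.42 = 2.646, λ₂ = 6.3×0.58 = 3.654
Station 1: ρ₁ = 2.646/9.6 = 0.2756, L₁ = ρ₁/(1-ρ₁) = 0.2756/(1-0.2756) = 0.3805
Station 2: ρ₂ = 3.654/9.6 = 0.3806, L₂ = ρ₂/(1-ρ₂) = 0.3806/(1-0.3806) = 0.6145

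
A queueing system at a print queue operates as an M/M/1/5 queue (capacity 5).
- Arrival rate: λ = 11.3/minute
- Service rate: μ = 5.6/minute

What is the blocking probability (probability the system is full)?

ρ = λ/μ = 11.3/5.6 = 2.0179
P₀ = (1-ρ)/(1-ρ^(K+1)) = (1-2.0179)/(1-2.0179^6) = -1.0179/-66.5146 = 0.01530
P_K = P₀×ρ^K = 0.015303 × 2.0179^5 = 0.015303 × 33.4579 = 0.5120
Blocking probability = 51.20%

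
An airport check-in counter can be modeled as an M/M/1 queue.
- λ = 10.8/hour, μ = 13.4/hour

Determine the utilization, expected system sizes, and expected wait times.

Step 1: ρ = λ/μ = 10.8/13.4 = 0.8060
Step 2: L = λ/(μ-λ) = 10.8/2.60 = 4.1538
Step 3: Lq = λ²/(μ(μ-λ)) = 116.64/(13.4×2.60) = 3.3479
Step 4: W = 1/(μ-λ) = 1/2.60 = 0.384615
Step 5: Wq = λ/(μ(μ-λ)) = 10.8/(13.4×2.60) = 0.3100
Step 6: P(0) = 1-ρ = 0.1940
Verify: L = λW = 10.8×0.384615 = 4.1538 ✔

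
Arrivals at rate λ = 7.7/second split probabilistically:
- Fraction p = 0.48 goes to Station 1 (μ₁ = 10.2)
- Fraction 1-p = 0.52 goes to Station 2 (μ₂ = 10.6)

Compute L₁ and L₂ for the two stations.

Effective rates: λ₁ = 7.7×0.48 = 3.696, λ₂ = 7.7×0.52 = 4.004
Station 1: ρ₁ = 3.696/10.2 = 0.36235, L₁ = ρ₁/(1-ρ₁) = 0.36235/(1-0.36235) = 0.5683
Station 2: ρ₂ = 4.004/10.6 = 0.37774, L₂ = ρ₂/(1-ρ₂) = 0.37774/(1-0.37774) = 0.6070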